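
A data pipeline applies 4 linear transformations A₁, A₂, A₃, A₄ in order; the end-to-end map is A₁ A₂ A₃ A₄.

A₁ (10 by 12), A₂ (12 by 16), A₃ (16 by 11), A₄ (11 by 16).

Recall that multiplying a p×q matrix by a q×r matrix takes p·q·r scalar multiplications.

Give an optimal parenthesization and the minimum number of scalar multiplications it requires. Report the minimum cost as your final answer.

Adjacent pairs: A₁A₂ = 10·12·16 = 1920; A₂A₃ = 12·16·11 = 2112; A₃A₄ = 16·11·16 = 2816.
Length 3: A₁..A₃: k=1: 0+2112+10·12·11=3432; k=2: 1920+0+10·16·11=3680 → min 3432 | A₂..A₄: k=2: 0+2816+12·16·16=5888; k=3: 2112+0+12·11·16=4224 → min 4224.
Length 4: A₁..A₄: k=1: 0+4224+10·12·16=6144; k=2: 1920+2816+10·16·16=7296; k=3: 3432+0+10·11·16=5192 → min 5192.
Optimal parenthesization: ((A₁ (A₂ A₃)) A₄) with cost 5192.

5192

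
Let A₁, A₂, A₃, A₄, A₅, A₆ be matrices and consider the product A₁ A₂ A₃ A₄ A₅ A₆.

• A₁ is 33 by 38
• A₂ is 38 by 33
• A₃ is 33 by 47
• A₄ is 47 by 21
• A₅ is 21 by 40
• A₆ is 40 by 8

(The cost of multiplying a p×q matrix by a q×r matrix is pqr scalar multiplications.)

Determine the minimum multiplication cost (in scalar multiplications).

Adjacent pairs: A₁A₂ = 33·38·33 = 41382; A₂A₃ = 38·33·47 = 58938; A₃A₄ = 33·47·21 = 32571; A₄A₅ = 47·21·40 = 39480; A₅A₆ = 21·40·8 = 6720.
Length 3: A₁..A₃: k=1: 0+58938+33·38·47=117876; k=2: 41382+0+33·33·47=92565 → min 92565 | A₂..A₄: k=2: 0+32571+38·33·21=58905; k=3: 58938+0+38·47·21=96444 → min 58905 | A₃..A₅: k=3: 0+39480+33·47·40=101520; k=4: 32571+0+33·21·40=60291 → min 60291 | A₄..A₆: k=4: 0+6720+47·21·8=14616; k=5: 39480+0+47·40·8=54520 → min 14616.
Length 4: A₁..A₄: k=1: 0+58905+33·38·21=85239; k=2: 41382+32571+33·33·21=96822; k=3: 92565+0+33·47·21=125136 → min 85239 | A₂..A₅: k=2: 0+60291+38·33·40=110451; k=3: 58938+39480+38·47·40=169858; k=4: 58905+0+38·21·40=90825 → min 90825 | A₃..A₆: k=3: 0+14616+33·47·8=27024; k=4: 32571+6720+33·21·8=44835; k=5: 60291+0+33·40·8=70851 → min 27024.
Length 5: A₁..A₅: k=1: 0+90825+33·38·40=140985; k=2: 41382+60291+33·33·40=145233; k=3: 92565+39480+33·47·40=194085; k=4: 85239+0+33·21·40=112959 → min 112959 | A₂..A₆: k=2: 0+27024+38·33·8=37056; k=3: 58938+14616+38·47·8=87842; k=4: 58905+6720+38·21·8=72009; k=5: 90825+0+38·40·8=102985 → min 37056.
Length 6: A₁..A₆: k=1: 0+37056+33·38·8=47088; k=2: 41382+27024+33·33·8=77118; k=3: 92565+14616+33·47·8=119589; k=4: 85239+6720+33·21·8=97503; k=5: 112959+0+33·40·8=123519 → min 47088.
Optimal order: (A₁ (A₂ (A₃ (A₄ (A₅ A₆))))) with cost 47088.

47088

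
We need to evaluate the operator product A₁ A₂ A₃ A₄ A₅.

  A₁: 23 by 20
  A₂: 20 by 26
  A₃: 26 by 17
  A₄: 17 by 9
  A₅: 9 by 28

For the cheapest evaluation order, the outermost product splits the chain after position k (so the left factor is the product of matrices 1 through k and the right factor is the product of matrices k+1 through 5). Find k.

4

Adjacent pairs: A₁A₂ = 23·20·26 = 11960; A₂A₃ = 20·26·17 = 8840; A₃A₄ = 26·17·9 = 3978; A₄A₅ = 17·9·28 = 4284.
Length 3: A₁..A₃: k=1: 0+8840+23·20·17=16660; k=2: 11960+0+23·26·17=22126 → min 16660 | A₂..A₄: k=2: 0+3978+20·26·9=8658; k=3: 8840+0+20·17·9=11900 → min 8658 | A₃..A₅: k=3: 0+4284+26·17·28=16660; k=4: 3978+0+26·9·28=10530 → min 10530.
Length 4: A₁..A₄: k=1: 0+8658+23·20·9=12798; k=2: 11960+3978+23·26·9=21320; k=3: 16660+0+23·17·9=20179 → min 12798 | A₂..A₅: k=2: 0+10530+20·26·28=25090; k=3: 8840+4284+20·17·28=22644; k=4: 8658+0+20·9·28=13698 → min 13698.
Top-level splits: k=1: (A₁..A₁)·(A₂..A₅) → 0+13698+23·20·28 = 26578; k=2: (A₁..A₂)·(A₃..A₅) → 11960+10530+23·26·28 = 39234; k=3: (A₁..A₃)·(A₄..A₅) → 16660+4284+23·17·28 = 31892; k=4: (A₁..A₄)·(A₅..A₅) → 12798+0+23·9·28 = 18594.
Best split is after A₄, i.e. k = 4.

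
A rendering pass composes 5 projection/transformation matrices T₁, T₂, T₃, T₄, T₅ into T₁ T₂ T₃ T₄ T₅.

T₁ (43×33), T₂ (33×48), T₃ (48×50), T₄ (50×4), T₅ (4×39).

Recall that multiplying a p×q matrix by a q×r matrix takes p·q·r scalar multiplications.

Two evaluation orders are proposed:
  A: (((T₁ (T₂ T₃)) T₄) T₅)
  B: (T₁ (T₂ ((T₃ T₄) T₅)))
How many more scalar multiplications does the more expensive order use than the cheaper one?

Order A = (((T₁ (T₂ T₃)) T₄) T₅): (T₂ T₃): 33×48 by 48×50 → 33×50, cost 33·48·50 = 79200; (T₁ (T₂ T₃)): 43×33 by 33×50 → 43×50, cost 43·33·50 = 70950; cumulative 150150; ((T₁ (T₂ T₃)) T₄): 43×50 by 50×4 → 43×4, cost 43·50·4 = 8600; cumulative 158750; (((T₁ (T₂ T₃)) T₄) T₅): 43×4 by 4×39 → 43×39, cost 43·4·39 = 6708; cumulative 165458. Total 165458.
Order B = (T₁ (T₂ ((T₃ T₄) T₅))): (T₃ T₄): 48×50 by 50×4 → 48×4, cost 48·50·4 = 9600; ((T₃ T₄) T₅): 48×4 by 4×39 → 48×39, cost 48·4·39 = 7488; cumulative 17088; (T₂ ((T₃ T₄) T₅)): 33×48 by 48×39 → 33×39, cost 33·48·39 = 61776; cumulative 78864; (T₁ (T₂ ((T₃ T₄) T₅))): 43×33 by 33×39 → 43×39, cost 43·33·39 = 55341; cumulative 134205. Total 134205.
Difference: |165458 − 134205| = 31253.

31253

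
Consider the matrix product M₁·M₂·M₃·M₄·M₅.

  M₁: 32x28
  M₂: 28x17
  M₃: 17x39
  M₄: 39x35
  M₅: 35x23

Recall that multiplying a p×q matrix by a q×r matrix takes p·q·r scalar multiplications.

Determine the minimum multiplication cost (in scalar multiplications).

Adjacent pairs: M₁M₂ = 32·28·17 = 15232; M₂M₃ = 28·17·39 = 18564; M₃M₄ = 17·39·35 = 23205; M₄M₅ = 39·35·23 = 31395.
Length 3: M₁..M₃: k=1: 0+18564+32·28·39=53508; k=2: 15232+0+32·17·39=36448 → min 36448 | M₂..M₄: k=2: 0+23205+28·17·35=39865; k=3: 18564+0+28·39·35=56784 → min 39865 | M₃..M₅: k=3: 0+31395+17·39·23=46644; k=4: 23205+0+17·35·23=36890 → min 36890.
Length 4: M₁..M₄: k=1: 0+39865+32·28·35=71225; k=2: 15232+23205+32·17·35=57477; k=3: 36448+0+32·39·35=80128 → min 57477 | M₂..M₅: k=2: 0+36890+28·17·23=47838; k=3: 18564+31395+28·39·23=75075; k=4: 39865+0+28·35·23=62405 → min 47838.
Length 5: M₁..M₅: k=1: 0+47838+32·28·23=68446; k=2: 15232+36890+32·17·23=64634; k=3: 36448+31395+32·39·23=96547; k=4: 57477+0+32·35·23=83237 → min 64634.
Optimal order: ((M₁·M₂)·((M₃·M₄)·M₅)) with cost 64634.

64634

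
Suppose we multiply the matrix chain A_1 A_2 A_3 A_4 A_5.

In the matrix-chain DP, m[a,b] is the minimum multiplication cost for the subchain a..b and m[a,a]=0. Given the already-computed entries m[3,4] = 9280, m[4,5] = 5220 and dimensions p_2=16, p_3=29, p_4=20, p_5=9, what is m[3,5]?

m[3,5] = min over k∈[3,4] of m[3,k]+m[k+1,5]+p_{2}·p_k·p_{5}.
k=3: 0 + 5220 + 16·29·9 = 9396; k=4: 9280 + 0 + 16·20·9 = 12160.
Minimum: 9396 at k=3.

9396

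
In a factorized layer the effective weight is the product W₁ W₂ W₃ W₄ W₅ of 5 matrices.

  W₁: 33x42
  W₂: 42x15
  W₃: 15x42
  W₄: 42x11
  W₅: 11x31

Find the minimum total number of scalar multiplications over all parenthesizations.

Adjacent pairs: W₁W₂ = 33·42·15 = 20790; W₂W₃ = 42·15·42 = 26460; W₃W₄ = 15·42·11 = 6930; W₄W₅ = 42·11·31 = 14322.
Length 3: W₁..W₃: k=1: 0+26460+33·42·42=84672; k=2: 20790+0+33·15·42=41580 → min 41580 | W₂..W₄: k=2: 0+6930+42·15·11=13860; k=3: 26460+0+42·42·11=45864 → min 13860 | W₃..W₅: k=3: 0+14322+15·42·31=33852; k=4: 6930+0+15·11·31=12045 → min 12045.
Length 4: W₁..W₄: k=1: 0+13860+33·42·11=29106; k=2: 20790+6930+33·15·11=33165; k=3: 41580+0+33·42·11=56826 → min 29106 | W₂..W₅: k=2: 0+12045+42·15·31=31575; k=3: 26460+14322+42·42·31=95466; k=4: 13860+0+42·11·31=28182 → min 28182.
Length 5: W₁..W₅: k=1: 0+28182+33·42·31=71148; k=2: 20790+12045+33·15·31=48180; k=3: 41580+14322+33·42·31=98868; k=4: 29106+0+33·11·31=40359 → min 40359.
Optimal order: ((W₁ (W₂ (W₃ W₄))) W₅) with cost 40359.

40359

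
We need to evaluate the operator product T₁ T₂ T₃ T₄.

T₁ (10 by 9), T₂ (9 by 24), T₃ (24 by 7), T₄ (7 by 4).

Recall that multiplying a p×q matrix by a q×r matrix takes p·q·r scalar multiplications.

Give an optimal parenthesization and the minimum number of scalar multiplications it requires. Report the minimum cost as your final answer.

Adjacent pairs: T₁T₂ = 10·9·24 = 2160; T₂T₃ = 9·24·7 = 1512; T₃T₄ = 24·7·4 = 672.
Length 3: T₁..T₃: k=1: 0+1512+10·9·7=2142; k=2: 2160+0+10·24·7=3840 → min 2142 | T₂..T₄: k=2: 0+672+9·24·4=1536; k=3: 1512+0+9·7·4=1764 → min 1536.
Length 4: T₁..T₄: k=1: 0+1536+10·9·4=1896; k=2: 2160+672+10·24·4=3792; k=3: 2142+0+10·7·4=2422 → min 1896.
Optimal parenthesization: (T₁ (T₂ (T₃ T₄))) with cost 1896.

1896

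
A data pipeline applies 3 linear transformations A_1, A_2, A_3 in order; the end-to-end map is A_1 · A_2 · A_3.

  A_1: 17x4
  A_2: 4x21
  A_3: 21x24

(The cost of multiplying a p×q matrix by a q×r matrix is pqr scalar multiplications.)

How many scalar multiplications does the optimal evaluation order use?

3648

Order (A_1 · (A_2 · A_3)): (A_2 · A_3): 4×21 by 21×24 → 4×24, cost 4·21·24 = 2016; (A_1 · (A_2 · A_3)): 17×4 by 4×24 → 17×24, cost 17·4·24 = 1632; cumulative 3648. Total 3648.
Order ((A_1 · A_2) · A_3): (A_1 · A_2): 17×4 by 4×21 → 17×21, cost 17·4·21 = 1428; ((A_1 · A_2) · A_3): 17×21 by 21×24 → 17×24, cost 17·21·24 = 8568; cumulative 9996. Total 9996.
Minimum: 3648.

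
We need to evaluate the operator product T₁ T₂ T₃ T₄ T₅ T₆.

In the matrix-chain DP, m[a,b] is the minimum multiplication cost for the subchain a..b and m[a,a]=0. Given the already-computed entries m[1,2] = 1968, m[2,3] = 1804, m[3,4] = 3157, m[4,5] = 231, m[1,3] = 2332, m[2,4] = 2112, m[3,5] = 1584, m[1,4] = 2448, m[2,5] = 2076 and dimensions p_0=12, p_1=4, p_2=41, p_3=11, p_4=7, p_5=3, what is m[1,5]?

m[1,5] = min over k∈[1,4] of m[1,k]+m[k+1,5]+p_{0}·p_k·p_{5}.
k=1: 0 + 2076 + 12·4·3 = 2220; k=2: 1968 + 1584 + 12·41·3 = 5028; k=3: 2332 + 231 + 12·11·3 = 2959; k=4: 2448 + 0 + 12·7·3 = 2700.
Minimum: 2220 at k=1.

2220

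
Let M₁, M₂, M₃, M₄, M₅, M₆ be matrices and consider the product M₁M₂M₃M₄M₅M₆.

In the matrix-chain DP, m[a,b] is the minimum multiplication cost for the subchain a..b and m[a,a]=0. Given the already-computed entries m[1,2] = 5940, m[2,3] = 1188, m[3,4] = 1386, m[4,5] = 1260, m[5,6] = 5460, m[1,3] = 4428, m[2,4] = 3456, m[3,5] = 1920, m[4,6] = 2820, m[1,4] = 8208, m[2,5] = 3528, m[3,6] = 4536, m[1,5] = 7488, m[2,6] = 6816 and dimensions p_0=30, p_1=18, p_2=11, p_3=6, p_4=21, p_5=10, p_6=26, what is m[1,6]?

m[1,6] = min over k∈[1,5] of m[1,k]+m[k+1,6]+p_{0}·p_k·p_{6}.
k=1: 0 + 6816 + 30·18·26 = 20856; k=2: 5940 + 4536 + 30·11·26 = 19056; k=3: 4428 + 2820 + 30·6·26 = 11928; k=4: 8208 + 5460 + 30·21·26 = 30048; k=5: 7488 + 0 + 30·10·26 = 15288.
Minimum: 11928 at k=3.

11928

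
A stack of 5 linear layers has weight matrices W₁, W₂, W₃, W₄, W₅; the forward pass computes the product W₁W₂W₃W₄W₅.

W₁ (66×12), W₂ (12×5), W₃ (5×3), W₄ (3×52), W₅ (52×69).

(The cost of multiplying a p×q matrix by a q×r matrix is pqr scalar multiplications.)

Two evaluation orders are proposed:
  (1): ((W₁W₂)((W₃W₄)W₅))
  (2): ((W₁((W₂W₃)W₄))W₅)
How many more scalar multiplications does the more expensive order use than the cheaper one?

234594

Order (1) = ((W₁W₂)((W₃W₄)W₅)): (W₁W₂): 66×12 by 12×5 → 66×5, cost 66·12·5 = 3960; (W₃W₄): 5×3 by 3×52 → 5×52, cost 5·3·52 = 780; ((W₃W₄)W₅): 5×52 by 52×69 → 5×69, cost 5·52·69 = 17940; cumulative 18720; ((W₁W₂)((W₃W₄)W₅)): 66×5 by 5×69 → 66×69, cost 66·5·69 = 22770; cumulative 45450. Total 45450.
Order (2) = ((W₁((W₂W₃)W₄))W₅): (W₂W₃): 12×5 by 5×3 → 12×3, cost 12·5·3 = 180; ((W₂W₃)W₄): 12×3 by 3×52 → 12×52, cost 12·3·52 = 1872; cumulative 2052; (W₁((W₂W₃)W₄)): 66×12 by 12×52 → 66×52, cost 66·12·52 = 41184; cumulative 43236; ((W₁((W₂W₃)W₄))W₅): 66×52 by 52×69 → 66×69, cost 66·52·69 = 236808; cumulative 280044. Total 280044.
Difference: |45450 − 280044| = 234594.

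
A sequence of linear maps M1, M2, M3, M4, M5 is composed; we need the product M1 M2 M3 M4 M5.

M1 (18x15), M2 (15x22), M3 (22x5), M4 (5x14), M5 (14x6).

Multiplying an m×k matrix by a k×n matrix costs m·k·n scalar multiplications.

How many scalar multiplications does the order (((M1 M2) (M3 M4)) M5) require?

14536

(M1 M2): 18×15 by 15×22 → 18×22, cost 18·15·22 = 5940
(M3 M4): 22×5 by 5×14 → 22×14, cost 22·5·14 = 1540
((M1 M2) (M3 M4)): 18×22 by 22×14 → 18×14, cost 18·22·14 = 5544; cumulative 13024
(((M1 M2) (M3 M4)) M5): 18×14 by 14×6 → 18×6, cost 18·14·6 = 1512; cumulative 14536
Total: 14536 scalar multiplications.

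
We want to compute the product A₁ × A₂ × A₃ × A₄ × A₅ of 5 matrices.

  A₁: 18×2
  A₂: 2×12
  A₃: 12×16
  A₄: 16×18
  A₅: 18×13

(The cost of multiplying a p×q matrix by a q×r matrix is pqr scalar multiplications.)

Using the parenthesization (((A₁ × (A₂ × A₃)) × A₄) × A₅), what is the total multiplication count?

(A₂ × A₃): 2×12 by 12×16 → 2×16, cost 2·12·16 = 384
(A₁ × (A₂ × A₃)): 18×2 by 2×16 → 18×16, cost 18·2·16 = 576; cumulative 960
((A₁ × (A₂ × A₃)) × A₄): 18×16 by 16×18 → 18×18, cost 18·16·18 = 5184; cumulative 6144
(((A₁ × (A₂ × A₃)) × A₄) × A₅): 18×18 by 18×13 → 18×13, cost 18·18·13 = 4212; cumulative 10356
Total: 10356 scalar multiplications.

10356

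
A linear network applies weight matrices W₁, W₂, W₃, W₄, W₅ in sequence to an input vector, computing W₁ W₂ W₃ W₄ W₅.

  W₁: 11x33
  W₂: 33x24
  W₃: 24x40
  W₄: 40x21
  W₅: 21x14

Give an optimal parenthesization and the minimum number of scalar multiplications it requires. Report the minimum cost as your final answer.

31746

Adjacent pairs: W₁W₂ = 11·33·24 = 8712; W₂W₃ = 33·24·40 = 31680; W₃W₄ = 24·40·21 = 20160; W₄W₅ = 40·21·14 = 11760.
Length 3: W₁..W₃: k=1: 0+31680+11·33·40=46200; k=2: 8712+0+11·24·40=19272 → min 19272 | W₂..W₄: k=2: 0+20160+33·24·21=36792; k=3: 31680+0+33·40·21=59400 → min 36792 | W₃..W₅: k=3: 0+11760+24·40·14=25200; k=4: 20160+0+24·21·14=27216 → min 25200.
Length 4: W₁..W₄: k=1: 0+36792+11·33·21=44415; k=2: 8712+20160+11·24·21=34416; k=3: 19272+0+11·40·21=28512 → min 28512 | W₂..W₅: k=2: 0+25200+33·24·14=36288; k=3: 31680+11760+33·40·14=61920; k=4: 36792+0+33·21·14=46494 → min 36288.
Length 5: W₁..W₅: k=1: 0+36288+11·33·14=41370; k=2: 8712+25200+11·24·14=37608; k=3: 19272+11760+11·40·14=37192; k=4: 28512+0+11·21·14=31746 → min 31746.
Optimal parenthesization: ((((W₁ W₂) W₃) W₄) W₅) with cost 31746.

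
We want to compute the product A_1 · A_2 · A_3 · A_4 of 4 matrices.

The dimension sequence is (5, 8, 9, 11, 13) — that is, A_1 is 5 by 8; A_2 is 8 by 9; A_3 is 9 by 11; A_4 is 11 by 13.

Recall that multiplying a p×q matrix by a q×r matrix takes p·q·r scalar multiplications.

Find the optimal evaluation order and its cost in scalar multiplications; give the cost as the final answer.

Adjacent pairs: A_1A_2 = 5·8·9 = 360; A_2A_3 = 8·9·11 = 792; A_3A_4 = 9·11·13 = 1287.
Length 3: A_1..A_3: k=1: 0+792+5·8·11=1232; k=2: 360+0+5·9·11=855 → min 855 | A_2..A_4: k=2: 0+1287+8·9·13=2223; k=3: 792+0+8·11·13=1936 → min 1936.
Length 4: A_1..A_4: k=1: 0+1936+5·8·13=2456; k=2: 360+1287+5·9·13=2232; k=3: 855+0+5·11·13=1570 → min 1570.
Optimal parenthesization: (((A_1 · A_2) · A_3) · A_4) with cost 1570.

1570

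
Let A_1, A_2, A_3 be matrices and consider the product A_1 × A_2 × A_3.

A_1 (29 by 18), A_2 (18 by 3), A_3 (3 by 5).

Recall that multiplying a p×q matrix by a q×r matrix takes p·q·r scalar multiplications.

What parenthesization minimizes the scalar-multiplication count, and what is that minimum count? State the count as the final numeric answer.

(A_1 × (A_2 × A_3)): cost 2880.
((A_1 × A_2) × A_3): cost 2001.
Optimal: ((A_1 × A_2) × A_3) with cost 2001.

2001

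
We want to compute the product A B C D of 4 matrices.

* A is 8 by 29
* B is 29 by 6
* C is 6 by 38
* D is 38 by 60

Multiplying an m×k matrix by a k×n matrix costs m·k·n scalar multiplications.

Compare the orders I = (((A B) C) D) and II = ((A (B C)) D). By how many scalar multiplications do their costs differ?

Order I = (((A B) C) D): (A B): 8×29 by 29×6 → 8×6, cost 8·29·6 = 1392; ((A B) C): 8×6 by 6×38 → 8×38, cost 8·6·38 = 1824; cumulative 3216; (((A B) C) D): 8×38 by 38×60 → 8×60, cost 8·38·60 = 18240; cumulative 21456. Total 21456.
Order II = ((A (B C)) D): (B C): 29×6 by 6×38 → 29×38, cost 29·6·38 = 6612; (A (B C)): 8×29 by 29×38 → 8×38, cost 8·29·38 = 8816; cumulative 15428; ((A (B C)) D): 8×38 by 38×60 → 8×60, cost 8·38·60 = 18240; cumulative 33668. Total 33668.
Difference: |21456 − 33668| = 12212.

12212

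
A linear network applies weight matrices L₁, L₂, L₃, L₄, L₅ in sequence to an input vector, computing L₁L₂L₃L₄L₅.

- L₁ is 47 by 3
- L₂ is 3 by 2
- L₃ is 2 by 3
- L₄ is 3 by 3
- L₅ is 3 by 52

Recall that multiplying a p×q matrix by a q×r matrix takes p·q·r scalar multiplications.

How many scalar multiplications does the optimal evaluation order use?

Adjacent pairs: L₁L₂ = 47·3·2 = 282; L₂L₃ = 3·2·3 = 18; L₃L₄ = 2·3·3 = 18; L₄L₅ = 3·3·52 = 468.
Length 3: L₁..L₃: k=1: 0+18+47·3·3=441; k=2: 282+0+47·2·3=564 → min 441 | L₂..L₄: k=2: 0+18+3·2·3=36; k=3: 18+0+3·3·3=45 → min 36 | L₃..L₅: k=3: 0+468+2·3·52=780; k=4: 18+0+2·3·52=330 → min 330.
Length 4: L₁..L₄: k=1: 0+36+47·3·3=459; k=2: 282+18+47·2·3=582; k=3: 441+0+47·3·3=864 → min 459 | L₂..L₅: k=2: 0+330+3·2·52=642; k=3: 18+468+3·3·52=954; k=4: 36+0+3·3·52=504 → min 504.
Length 5: L₁..L₅: k=1: 0+504+47·3·52=7836; k=2: 282+330+47·2·52=5500; k=3: 441+468+47·3·52=8241; k=4: 459+0+47·3·52=7791 → min 5500.
Optimal order: ((L₁L₂)((L₃L₄)L₅)) with cost 5500.

5500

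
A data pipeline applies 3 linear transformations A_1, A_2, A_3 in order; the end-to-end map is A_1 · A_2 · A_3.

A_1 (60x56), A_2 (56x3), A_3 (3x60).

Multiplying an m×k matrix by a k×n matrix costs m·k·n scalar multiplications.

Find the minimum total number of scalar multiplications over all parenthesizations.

20880

Order (A_1 · (A_2 · A_3)): (A_2 · A_3): 56×3 by 3×60 → 56×60, cost 56·3·60 = 10080; (A_1 · (A_2 · A_3)): 60×56 by 56×60 → 60×60, cost 60·56·60 = 201600; cumulative 211680. Total 211680.
Order ((A_1 · A_2) · A_3): (A_1 · A_2): 60×56 by 56×3 → 60×3, cost 60·56·3 = 10080; ((A_1 · A_2) · A_3): 60×3 by 3×60 → 60×60, cost 60·3·60 = 10800; cumulative 20880. Total 20880.
Minimum: 20880.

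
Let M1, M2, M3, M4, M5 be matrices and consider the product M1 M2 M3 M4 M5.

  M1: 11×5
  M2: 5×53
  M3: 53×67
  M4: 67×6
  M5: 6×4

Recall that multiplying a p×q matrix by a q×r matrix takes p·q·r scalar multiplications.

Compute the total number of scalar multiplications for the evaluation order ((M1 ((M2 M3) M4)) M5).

20359

(M2 M3): 5×53 by 53×67 → 5×67, cost 5·53·67 = 17755
((M2 M3) M4): 5×67 by 67×6 → 5×6, cost 5·67·6 = 2010; cumulative 19765
(M1 ((M2 M3) M4)): 11×5 by 5×6 → 11×6, cost 11·5·6 = 330; cumulative 20095
((M1 ((M2 M3) M4)) M5): 11×6 by 6×4 → 11×4, cost 11·6·4 = 264; cumulative 20359
Total: 20359 scalar multiplications.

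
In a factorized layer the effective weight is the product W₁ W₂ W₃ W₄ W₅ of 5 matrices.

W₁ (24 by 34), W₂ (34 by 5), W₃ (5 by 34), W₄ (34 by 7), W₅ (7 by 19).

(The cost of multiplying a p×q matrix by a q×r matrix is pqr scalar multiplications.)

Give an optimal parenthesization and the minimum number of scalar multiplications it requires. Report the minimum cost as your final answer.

8215

Adjacent pairs: W₁W₂ = 24·34·5 = 4080; W₂W₃ = 34·5·34 = 5780; W₃W₄ = 5·34·7 = 1190; W₄W₅ = 34·7·19 = 4522.
Length 3: W₁..W₃: k=1: 0+5780+24·34·34=33524; k=2: 4080+0+24·5·34=8160 → min 8160 | W₂..W₄: k=2: 0+1190+34·5·7=2380; k=3: 5780+0+34·34·7=13872 → min 2380 | W₃..W₅: k=3: 0+4522+5·34·19=7752; k=4: 1190+0+5·7·19=1855 → min 1855.
Length 4: W₁..W₄: k=1: 0+2380+24·34·7=8092; k=2: 4080+1190+24·5·7=6110; k=3: 8160+0+24·34·7=13872 → min 6110 | W₂..W₅: k=2: 0+1855+34·5·19=5085; k=3: 5780+4522+34·34·19=32266; k=4: 2380+0+34·7·19=6902 → min 5085.
Length 5: W₁..W₅: k=1: 0+5085+24·34·19=20589; k=2: 4080+1855+24·5·19=8215; k=3: 8160+4522+24·34·19=28186; k=4: 6110+0+24·7·19=9302 → min 8215.
Optimal parenthesization: ((W₁ W₂) ((W₃ W₄) W₅)) with cost 8215.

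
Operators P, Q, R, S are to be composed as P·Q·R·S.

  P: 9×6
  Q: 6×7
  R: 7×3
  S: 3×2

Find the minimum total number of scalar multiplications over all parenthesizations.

Adjacent pairs: PQ = 9·6·7 = 378; QR = 6·7·3 = 126; RS = 7·3·2 = 42.
Length 3: P..R: k=1: 0+126+9·6·3=288; k=2: 378+0+9·7·3=567 → min 288 | Q..S: k=2: 0+42+6·7·2=126; k=3: 126+0+6·3·2=162 → min 126.
Length 4: P..S: k=1: 0+126+9·6·2=234; k=2: 378+42+9·7·2=546; k=3: 288+0+9·3·2=342 → min 234.
Optimal order: (P·(Q·(R·S))) with cost 234.

234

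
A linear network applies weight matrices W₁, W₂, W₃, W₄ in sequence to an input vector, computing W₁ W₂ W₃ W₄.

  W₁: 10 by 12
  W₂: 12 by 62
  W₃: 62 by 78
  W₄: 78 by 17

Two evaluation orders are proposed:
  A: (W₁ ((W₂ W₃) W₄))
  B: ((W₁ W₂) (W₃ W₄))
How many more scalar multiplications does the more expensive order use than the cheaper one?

24208

Order A = (W₁ ((W₂ W₃) W₄)): (W₂ W₃): 12×62 by 62×78 → 12×78, cost 12·62·78 = 58032; ((W₂ W₃) W₄): 12×78 by 78×17 → 12×17, cost 12·78·17 = 15912; cumulative 73944; (W₁ ((W₂ W₃) W₄)): 10×12 by 12×17 → 10×17, cost 10·12·17 = 2040; cumulative 75984. Total 75984.
Order B = ((W₁ W₂) (W₃ W₄)): (W₁ W₂): 10×12 by 12×62 → 10×62, cost 10·12·62 = 7440; (W₃ W₄): 62×78 by 78×17 → 62×17, cost 62·78·17 = 82212; ((W₁ W₂) (W₃ W₄)): 10×62 by 62×17 → 10×17, cost 10·62·17 = 10540; cumulative 100192. Total 100192.
Difference: |75984 − 100192| = 24208.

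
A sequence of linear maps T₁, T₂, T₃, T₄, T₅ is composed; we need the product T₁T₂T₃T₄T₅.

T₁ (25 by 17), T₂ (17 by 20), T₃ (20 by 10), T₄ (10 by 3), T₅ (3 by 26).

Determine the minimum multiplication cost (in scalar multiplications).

4845

Adjacent pairs: T₁T₂ = 25·17·20 = 8500; T₂T₃ = 17·20·10 = 3400; T₃T₄ = 20·10·3 = 600; T₄T₅ = 10·3·26 = 780.
Length 3: T₁..T₃: k=1: 0+3400+25·17·10=7650; k=2: 8500+0+25·20·10=13500 → min 7650 | T₂..T₄: k=2: 0+600+17·20·3=1620; k=3: 3400+0+17·10·3=3910 → min 1620 | T₃..T₅: k=3: 0+780+20·10·26=5980; k=4: 600+0+20·3·26=2160 → min 2160.
Length 4: T₁..T₄: k=1: 0+1620+25·17·3=2895; k=2: 8500+600+25·20·3=10600; k=3: 7650+0+25·10·3=8400 → min 2895 | T₂..T₅: k=2: 0+2160+17·20·26=11000; k=3: 3400+780+17·10·26=8600; k=4: 1620+0+17·3·26=2946 → min 2946.
Length 5: T₁..T₅: k=1: 0+2946+25·17·26=13996; k=2: 8500+2160+25·20·26=23660; k=3: 7650+780+25·10·26=14930; k=4: 2895+0+25·3·26=4845 → min 4845.
Optimal order: ((T₁(T₂(T₃T₄)))T₅) with cost 4845.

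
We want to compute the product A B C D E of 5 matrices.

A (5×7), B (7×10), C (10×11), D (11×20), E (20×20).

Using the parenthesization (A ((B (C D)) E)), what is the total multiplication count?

(C D): 10×11 by 11×20 → 10×20, cost 10·11·20 = 2200
(B (C D)): 7×10 by 10×20 → 7×20, cost 7·10·20 = 1400; cumulative 3600
((B (C D)) E): 7×20 by 20×20 → 7×20, cost 7·20·20 = 2800; cumulative 6400
(A ((B (C D)) E)): 5×7 by 7×20 → 5×20, cost 5·7·20 = 700; cumulative 7100
Total: 7100 scalar multiplications.

7100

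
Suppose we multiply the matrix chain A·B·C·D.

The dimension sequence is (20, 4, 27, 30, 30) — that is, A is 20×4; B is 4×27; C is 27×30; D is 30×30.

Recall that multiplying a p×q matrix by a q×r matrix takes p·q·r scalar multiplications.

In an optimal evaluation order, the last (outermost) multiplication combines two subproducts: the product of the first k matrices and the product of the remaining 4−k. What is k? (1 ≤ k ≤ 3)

1

Adjacent pairs: AB = 20·4·27 = 2160; BC = 4·27·30 = 3240; CD = 27·30·30 = 24300.
Length 3: A..C: k=1: 0+3240+20·4·30=5640; k=2: 2160+0+20·27·30=18360 → min 5640 | B..D: k=2: 0+24300+4·27·30=27540; k=3: 3240+0+4·30·30=6840 → min 6840.
Top-level splits: k=1: (A..A)·(B..D) → 0+6840+20·4·30 = 9240; k=2: (A..B)·(C..D) → 2160+24300+20·27·30 = 42660; k=3: (A..C)·(D..D) → 5640+0+20·30·30 = 23640.
Best split is after A, i.e. k = 1.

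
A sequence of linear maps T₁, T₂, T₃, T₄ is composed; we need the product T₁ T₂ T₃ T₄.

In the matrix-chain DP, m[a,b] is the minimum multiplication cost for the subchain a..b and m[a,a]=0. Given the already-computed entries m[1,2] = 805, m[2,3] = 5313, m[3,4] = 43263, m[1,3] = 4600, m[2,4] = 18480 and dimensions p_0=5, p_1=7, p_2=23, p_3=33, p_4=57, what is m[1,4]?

m[1,4] = min over k∈[1,3] of m[1,k]+m[k+1,4]+p_{0}·p_k·p_{4}.
k=1: 0 + 18480 + 5·7·57 = 20475; k=2: 805 + 43263 + 5·23·57 = 50623; k=3: 4600 + 0 + 5·33·57 = 14005.
Minimum: 14005 at k=3.

14005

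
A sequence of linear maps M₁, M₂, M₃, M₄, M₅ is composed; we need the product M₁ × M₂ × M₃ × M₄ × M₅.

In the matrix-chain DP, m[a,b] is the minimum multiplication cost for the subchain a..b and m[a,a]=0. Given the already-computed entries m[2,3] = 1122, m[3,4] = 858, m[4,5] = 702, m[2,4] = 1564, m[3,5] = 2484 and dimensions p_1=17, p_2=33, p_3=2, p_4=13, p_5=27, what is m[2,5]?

m[2,5] = min over k∈[2,4] of m[2,k]+m[k+1,5]+p_{1}·p_k·p_{5}.
k=2: 0 + 2484 + 17·33·27 = 17631; k=3: 1122 + 702 + 17·2·27 = 2742; k=4: 1564 + 0 + 17·13·27 = 7531.
Minimum: 2742 at k=3.

2742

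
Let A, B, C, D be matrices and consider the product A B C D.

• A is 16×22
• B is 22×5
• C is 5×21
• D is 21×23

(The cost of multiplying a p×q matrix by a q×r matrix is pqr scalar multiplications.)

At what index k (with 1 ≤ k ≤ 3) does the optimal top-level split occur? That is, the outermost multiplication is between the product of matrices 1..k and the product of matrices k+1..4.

Adjacent pairs: AB = 16·22·5 = 1760; BC = 22·5·21 = 2310; CD = 5·21·23 = 2415.
Length 3: A..C: k=1: 0+2310+16·22·21=9702; k=2: 1760+0+16·5·21=3440 → min 3440 | B..D: k=2: 0+2415+22·5·23=4945; k=3: 2310+0+22·21·23=12936 → min 4945.
Top-level splits: k=1: (A..A)·(B..D) → 0+4945+16·22·23 = 13041; k=2: (A..B)·(C..D) → 1760+2415+16·5·23 = 6015; k=3: (A..C)·(D..D) → 3440+0+16·21·23 = 11168.
Best split is after B, i.e. k = 2.

2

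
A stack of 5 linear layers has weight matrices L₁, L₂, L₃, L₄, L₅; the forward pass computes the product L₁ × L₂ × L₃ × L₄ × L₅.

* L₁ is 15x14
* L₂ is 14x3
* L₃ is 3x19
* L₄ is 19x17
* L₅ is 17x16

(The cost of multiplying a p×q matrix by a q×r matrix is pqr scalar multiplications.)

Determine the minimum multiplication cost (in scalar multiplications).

Adjacent pairs: L₁L₂ = 15·14·3 = 630; L₂L₃ = 14·3·19 = 798; L₃L₄ = 3·19·17 = 969; L₄L₅ = 19·17·16 = 5168.
Length 3: L₁..L₃: k=1: 0+798+15·14·19=4788; k=2: 630+0+15·3·19=1485 → min 1485 | L₂..L₄: k=2: 0+969+14·3·17=1683; k=3: 798+0+14·19·17=5320 → min 1683 | L₃..L₅: k=3: 0+5168+3·19·16=6080; k=4: 969+0+3·17·16=1785 → min 1785.
Length 4: L₁..L₄: k=1: 0+1683+15·14·17=5253; k=2: 630+969+15·3·17=2364; k=3: 1485+0+15·19·17=6330 → min 2364 | L₂..L₅: k=2: 0+1785+14·3·16=2457; k=3: 798+5168+14·19·16=10222; k=4: 1683+0+14·17·16=5491 → min 2457.
Length 5: L₁..L₅: k=1: 0+2457+15·14·16=5817; k=2: 630+1785+15·3·16=3135; k=3: 1485+5168+15·19·16=11213; k=4: 2364+0+15·17·16=6444 → min 3135.
Optimal order: ((L₁ × L₂) × ((L₃ × L₄) × L₅)) with cost 3135.

3135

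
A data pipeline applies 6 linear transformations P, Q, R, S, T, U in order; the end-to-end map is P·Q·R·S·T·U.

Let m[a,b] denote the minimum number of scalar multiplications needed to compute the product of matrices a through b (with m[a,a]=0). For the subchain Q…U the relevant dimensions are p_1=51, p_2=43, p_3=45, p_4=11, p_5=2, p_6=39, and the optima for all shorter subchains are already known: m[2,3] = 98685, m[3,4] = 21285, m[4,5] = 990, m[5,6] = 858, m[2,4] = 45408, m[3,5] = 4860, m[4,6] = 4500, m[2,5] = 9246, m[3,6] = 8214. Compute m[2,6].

13224

m[2,6] = min over k∈[2,5] of m[2,k]+m[k+1,6]+p_{1}·p_k·p_{6}.
k=2: 0 + 8214 + 51·43·39 = 93741; k=3: 98685 + 4500 + 51·45·39 = 192690; k=4: 45408 + 858 + 51·11·39 = 68145; k=5: 9246 + 0 + 51·2·39 = 13224.
Minimum: 13224 at k=5.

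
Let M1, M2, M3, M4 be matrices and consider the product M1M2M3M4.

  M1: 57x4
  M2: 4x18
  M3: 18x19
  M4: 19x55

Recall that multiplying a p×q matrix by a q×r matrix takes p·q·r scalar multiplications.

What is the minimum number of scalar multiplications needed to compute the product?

Adjacent pairs: M1M2 = 57·4·18 = 4104; M2M3 = 4·18·19 = 1368; M3M4 = 18·19·55 = 18810.
Length 3: M1..M3: k=1: 0+1368+57·4·19=5700; k=2: 4104+0+57·18·19=23598 → min 5700 | M2..M4: k=2: 0+18810+4·18·55=22770; k=3: 1368+0+4·19·55=5548 → min 5548.
Length 4: M1..M4: k=1: 0+5548+57·4·55=18088; k=2: 4104+18810+57·18·55=79344; k=3: 5700+0+57·19·55=65265 → min 18088.
Optimal order: (M1((M2M3)M4)) with cost 18088.

18088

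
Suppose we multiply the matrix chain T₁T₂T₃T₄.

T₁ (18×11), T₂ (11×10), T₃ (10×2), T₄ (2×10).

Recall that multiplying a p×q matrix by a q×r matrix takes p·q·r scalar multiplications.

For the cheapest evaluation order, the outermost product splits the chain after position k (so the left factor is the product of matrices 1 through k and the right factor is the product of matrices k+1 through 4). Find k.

3

Adjacent pairs: T₁T₂ = 18·11·10 = 1980; T₂T₃ = 11·10·2 = 220; T₃T₄ = 10·2·10 = 200.
Length 3: T₁..T₃: k=1: 0+220+18·11·2=616; k=2: 1980+0+18·10·2=2340 → min 616 | T₂..T₄: k=2: 0+200+11·10·10=1300; k=3: 220+0+11·2·10=440 → min 440.
Top-level splits: k=1: (T₁..T₁)·(T₂..T₄) → 0+440+18·11·10 = 2420; k=2: (T₁..T₂)·(T₃..T₄) → 1980+200+18·10·10 = 3980; k=3: (T₁..T₃)·(T₄..T₄) → 616+0+18·2·10 = 976.
Best split is after T₃, i.e. k = 3.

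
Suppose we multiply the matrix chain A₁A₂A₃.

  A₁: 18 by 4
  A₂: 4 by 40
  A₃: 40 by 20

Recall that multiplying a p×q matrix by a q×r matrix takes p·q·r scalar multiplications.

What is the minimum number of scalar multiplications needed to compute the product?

Order (A₁(A₂A₃)): (A₂A₃): 4×40 by 40×20 → 4×20, cost 4·40·20 = 3200; (A₁(A₂A₃)): 18×4 by 4×20 → 18×20, cost 18·4·20 = 1440; cumulative 4640. Total 4640.
Order ((A₁A₂)A₃): (A₁A₂): 18×4 by 4×40 → 18×40, cost 18·4·40 = 2880; ((A₁A₂)A₃): 18×40 by 40×20 → 18×20, cost 18·40·20 = 14400; cumulative 17280. Total 17280.
Minimum: 4640.

4640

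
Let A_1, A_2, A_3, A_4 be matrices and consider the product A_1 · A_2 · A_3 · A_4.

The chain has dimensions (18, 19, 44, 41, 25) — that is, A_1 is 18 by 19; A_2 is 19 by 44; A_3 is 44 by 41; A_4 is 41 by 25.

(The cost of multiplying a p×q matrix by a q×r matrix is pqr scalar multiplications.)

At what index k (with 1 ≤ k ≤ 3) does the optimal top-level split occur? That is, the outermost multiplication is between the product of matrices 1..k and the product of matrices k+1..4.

1

Adjacent pairs: A_1A_2 = 18·19·44 = 15048; A_2A_3 = 19·44·41 = 34276; A_3A_4 = 44·41·25 = 45100.
Length 3: A_1..A_3: k=1: 0+34276+18·19·41=48298; k=2: 15048+0+18·44·41=47520 → min 47520 | A_2..A_4: k=2: 0+45100+19·44·25=66000; k=3: 34276+0+19·41·25=53751 → min 53751.
Top-level splits: k=1: (A_1..A_1)·(A_2..A_4) → 0+53751+18·19·25 = 62301; k=2: (A_1..A_2)·(A_3..A_4) → 15048+45100+18·44·25 = 79948; k=3: (A_1..A_3)·(A_4..A_4) → 47520+0+18·41·25 = 65970.
Best split is after A_1, i.e. k = 1.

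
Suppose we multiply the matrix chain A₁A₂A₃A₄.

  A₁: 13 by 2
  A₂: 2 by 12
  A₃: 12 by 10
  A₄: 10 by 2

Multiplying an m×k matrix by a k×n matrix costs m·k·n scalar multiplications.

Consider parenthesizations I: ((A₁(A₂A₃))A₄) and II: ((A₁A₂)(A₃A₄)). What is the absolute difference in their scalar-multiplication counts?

104

Order I = ((A₁(A₂A₃))A₄): (A₂A₃): 2×12 by 12×10 → 2×10, cost 2·12·10 = 240; (A₁(A₂A₃)): 13×2 by 2×10 → 13×10, cost 13·2·10 = 260; cumulative 500; ((A₁(A₂A₃))A₄): 13×10 by 10×2 → 13×2, cost 13·10·2 = 260; cumulative 760. Total 760.
Order II = ((A₁A₂)(A₃A₄)): (A₁A₂): 13×2 by 2×12 → 13×12, cost 13·2·12 = 312; (A₃A₄): 12×10 by 10×2 → 12×2, cost 12·10·2 = 240; ((A₁A₂)(A₃A₄)): 13×12 by 12×2 → 13×2, cost 13·12·2 = 312; cumulative 864. Total 864.
Difference: |760 − 864| = 104.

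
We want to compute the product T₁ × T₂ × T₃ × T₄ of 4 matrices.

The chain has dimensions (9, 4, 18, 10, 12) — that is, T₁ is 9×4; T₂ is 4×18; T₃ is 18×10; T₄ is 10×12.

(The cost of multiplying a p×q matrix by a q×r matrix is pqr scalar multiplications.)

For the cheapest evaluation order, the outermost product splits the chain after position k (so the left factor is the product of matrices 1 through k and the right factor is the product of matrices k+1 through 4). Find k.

1

Adjacent pairs: T₁T₂ = 9·4·18 = 648; T₂T₃ = 4·18·10 = 720; T₃T₄ = 18·10·12 = 2160.
Length 3: T₁..T₃: k=1: 0+720+9·4·10=1080; k=2: 648+0+9·18·10=2268 → min 1080 | T₂..T₄: k=2: 0+2160+4·18·12=3024; k=3: 720+0+4·10·12=1200 → min 1200.
Top-level splits: k=1: (T₁..T₁)·(T₂..T₄) → 0+1200+9·4·12 = 1632; k=2: (T₁..T₂)·(T₃..T₄) → 648+2160+9·18·12 = 4752; k=3: (T₁..T₃)·(T₄..T₄) → 1080+0+9·10·12 = 2160.
Best split is after T₁, i.e. k = 1.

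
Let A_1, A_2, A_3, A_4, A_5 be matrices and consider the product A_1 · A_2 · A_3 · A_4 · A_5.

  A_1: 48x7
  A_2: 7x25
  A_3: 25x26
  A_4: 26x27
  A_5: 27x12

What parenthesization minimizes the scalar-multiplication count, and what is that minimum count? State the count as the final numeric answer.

15764

Adjacent pairs: A_1A_2 = 48·7·25 = 8400; A_2A_3 = 7·25·26 = 4550; A_3A_4 = 25·26·27 = 17550; A_4A_5 = 26·27·12 = 8424.
Length 3: A_1..A_3: k=1: 0+4550+48·7·26=13286; k=2: 8400+0+48·25·26=39600 → min 13286 | A_2..A_4: k=2: 0+17550+7·25·27=22275; k=3: 4550+0+7·26·27=9464 → min 9464 | A_3..A_5: k=3: 0+8424+25·26·12=16224; k=4: 17550+0+25·27·12=25650 → min 16224.
Length 4: A_1..A_4: k=1: 0+9464+48·7·27=18536; k=2: 8400+17550+48·25·27=58350; k=3: 13286+0+48·26·27=46982 → min 18536 | A_2..A_5: k=2: 0+16224+7·25·12=18324; k=3: 4550+8424+7·26·12=15158; k=4: 9464+0+7·27·12=11732 → min 11732.
Length 5: A_1..A_5: k=1: 0+11732+48·7·12=15764; k=2: 8400+16224+48·25·12=39024; k=3: 13286+8424+48·26·12=36686; k=4: 18536+0+48·27·12=34088 → min 15764.
Optimal parenthesization: (A_1 · (((A_2 · A_3) · A_4) · A_5)) with cost 15764.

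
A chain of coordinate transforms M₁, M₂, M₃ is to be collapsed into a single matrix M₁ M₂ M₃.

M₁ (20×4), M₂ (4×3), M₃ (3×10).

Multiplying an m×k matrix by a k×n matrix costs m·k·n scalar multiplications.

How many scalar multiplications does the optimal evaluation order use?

Order (M₁ (M₂ M₃)): (M₂ M₃): 4×3 by 3×10 → 4×10, cost 4·3·10 = 120; (M₁ (M₂ M₃)): 20×4 by 4×10 → 20×10, cost 20·4·10 = 800; cumulative 920. Total 920.
Order ((M₁ M₂) M₃): (M₁ M₂): 20×4 by 4×3 → 20×3, cost 20·4·3 = 240; ((M₁ M₂) M₃): 20×3 by 3×10 → 20×10, cost 20·3·10 = 600; cumulative 840. Total 840.
Minimum: 840.

840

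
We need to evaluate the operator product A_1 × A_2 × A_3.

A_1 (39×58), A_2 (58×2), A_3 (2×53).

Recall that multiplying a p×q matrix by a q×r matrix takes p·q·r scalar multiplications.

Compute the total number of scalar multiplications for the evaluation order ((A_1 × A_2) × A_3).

(A_1 × A_2): 39×58 by 58×2 → 39×2, cost 39·58·2 = 4524
((A_1 × A_2) × A_3): 39×2 by 2×53 → 39×53, cost 39·2·53 = 4134; cumulative 8658
Total: 8658 scalar multiplications.

8658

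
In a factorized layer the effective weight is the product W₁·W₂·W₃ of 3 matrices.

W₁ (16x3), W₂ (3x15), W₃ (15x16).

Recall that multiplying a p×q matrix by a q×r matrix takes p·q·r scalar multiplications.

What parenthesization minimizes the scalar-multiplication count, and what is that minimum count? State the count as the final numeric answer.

1488

(W₁·(W₂·W₃)): cost 1488.
((W₁·W₂)·W₃): cost 4560.
Optimal: (W₁·(W₂·W₃)) with cost 1488.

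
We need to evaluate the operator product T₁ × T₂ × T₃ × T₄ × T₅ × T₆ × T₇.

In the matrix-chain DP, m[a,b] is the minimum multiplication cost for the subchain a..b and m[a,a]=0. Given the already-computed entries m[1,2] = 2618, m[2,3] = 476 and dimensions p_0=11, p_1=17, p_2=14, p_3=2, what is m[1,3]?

850

m[1,3] = min over k∈[1,2] of m[1,k]+m[k+1,3]+p_{0}·p_k·p_{3}.
k=1: 0 + 476 + 11·17·2 = 850; k=2: 2618 + 0 + 11·14·2 = 2926.
Minimum: 850 at k=1.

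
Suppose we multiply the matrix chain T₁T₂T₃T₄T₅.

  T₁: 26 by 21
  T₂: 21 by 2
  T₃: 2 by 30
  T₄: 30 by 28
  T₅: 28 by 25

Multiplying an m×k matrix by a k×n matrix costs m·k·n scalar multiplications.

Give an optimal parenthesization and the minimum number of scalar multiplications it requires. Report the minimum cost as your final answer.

Adjacent pairs: T₁T₂ = 26·21·2 = 1092; T₂T₃ = 21·2·30 = 1260; T₃T₄ = 2·30·28 = 1680; T₄T₅ = 30·28·25 = 21000.
Length 3: T₁..T₃: k=1: 0+1260+26·21·30=17640; k=2: 1092+0+26·2·30=2652 → min 2652 | T₂..T₄: k=2: 0+1680+21·2·28=2856; k=3: 1260+0+21·30·28=18900 → min 2856 | T₃..T₅: k=3: 0+21000+2·30·25=22500; k=4: 1680+0+2·28·25=3080 → min 3080.
Length 4: T₁..T₄: k=1: 0+2856+26·21·28=18144; k=2: 1092+1680+26·2·28=4228; k=3: 2652+0+26·30·28=24492 → min 4228 | T₂..T₅: k=2: 0+3080+21·2·25=4130; k=3: 1260+21000+21·30·25=38010; k=4: 2856+0+21·28·25=17556 → min 4130.
Length 5: T₁..T₅: k=1: 0+4130+26·21·25=17780; k=2: 1092+3080+26·2·25=5472; k=3: 2652+21000+26·30·25=43152; k=4: 4228+0+26·28·25=22428 → min 5472.
Optimal parenthesization: ((T₁T₂)((T₃T₄)T₅)) with cost 5472.

5472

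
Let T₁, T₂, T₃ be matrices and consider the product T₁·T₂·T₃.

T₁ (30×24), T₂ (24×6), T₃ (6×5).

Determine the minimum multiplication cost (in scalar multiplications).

4320

Order (T₁·(T₂·T₃)): (T₂·T₃): 24×6 by 6×5 → 24×5, cost 24·6·5 = 720; (T₁·(T₂·T₃)): 30×24 by 24×5 → 30×5, cost 30·24·5 = 3600; cumulative 4320. Total 4320.
Order ((T₁·T₂)·T₃): (T₁·T₂): 30×24 by 24×6 → 30×6, cost 30·24·6 = 4320; ((T₁·T₂)·T₃): 30×6 by 6×5 → 30×5, cost 30·6·5 = 900; cumulative 5220. Total 5220.
Minimum: 4320.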